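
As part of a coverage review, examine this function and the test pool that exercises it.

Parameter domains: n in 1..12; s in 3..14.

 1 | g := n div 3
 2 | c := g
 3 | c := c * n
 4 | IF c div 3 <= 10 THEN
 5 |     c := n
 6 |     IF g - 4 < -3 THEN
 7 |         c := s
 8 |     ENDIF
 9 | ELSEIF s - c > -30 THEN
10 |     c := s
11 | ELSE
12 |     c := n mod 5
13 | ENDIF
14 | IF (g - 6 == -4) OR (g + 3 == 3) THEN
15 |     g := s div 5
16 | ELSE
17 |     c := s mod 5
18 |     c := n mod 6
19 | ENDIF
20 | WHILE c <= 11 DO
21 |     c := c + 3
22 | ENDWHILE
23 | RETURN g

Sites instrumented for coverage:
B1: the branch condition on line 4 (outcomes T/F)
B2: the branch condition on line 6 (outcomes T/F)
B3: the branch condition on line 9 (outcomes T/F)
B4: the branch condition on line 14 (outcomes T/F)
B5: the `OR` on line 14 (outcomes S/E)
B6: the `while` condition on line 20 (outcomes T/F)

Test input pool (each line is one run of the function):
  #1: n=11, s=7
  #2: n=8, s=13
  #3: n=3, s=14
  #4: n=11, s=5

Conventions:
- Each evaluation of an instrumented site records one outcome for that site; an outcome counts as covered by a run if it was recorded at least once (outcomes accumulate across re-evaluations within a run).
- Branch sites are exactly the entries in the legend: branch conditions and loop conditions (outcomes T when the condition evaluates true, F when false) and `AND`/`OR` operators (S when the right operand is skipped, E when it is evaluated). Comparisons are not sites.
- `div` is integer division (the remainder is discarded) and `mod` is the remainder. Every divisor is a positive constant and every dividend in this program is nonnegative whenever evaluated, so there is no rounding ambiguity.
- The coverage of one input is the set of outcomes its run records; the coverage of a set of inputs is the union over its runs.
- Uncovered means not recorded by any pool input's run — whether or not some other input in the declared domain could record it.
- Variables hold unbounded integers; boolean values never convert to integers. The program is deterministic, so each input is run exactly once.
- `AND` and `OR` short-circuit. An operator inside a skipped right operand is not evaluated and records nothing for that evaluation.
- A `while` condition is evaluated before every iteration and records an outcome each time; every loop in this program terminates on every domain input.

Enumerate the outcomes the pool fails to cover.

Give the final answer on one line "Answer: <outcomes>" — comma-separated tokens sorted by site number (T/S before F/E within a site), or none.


input #1, n=11, s=7: events B1->F, B3->T, B5->E, B4->F, B6->T, B6->T, B6->T, B6->F; outcomes B1=F, B3=T, B4=F, B5=E, B6=T, B6=F
input #2, n=8, s=13: events B1->T, B2->F, B5->S, B4->T, B6->T, B6->T, B6->F; outcomes B1=T, B2=F, B4=T, B5=S, B6=T, B6=F
input #3, n=3, s=14: events B1->T, B2->F, B5->E, B4->F, B6->T, B6->T, B6->T, B6->F; outcomes B1=T, B2=F, B4=F, B5=E, B6=T, B6=F
input #4, n=11, s=5: events B1->F, B3->T, B5->E, B4->F, B6->T, B6->T, B6->T, B6->F; outcomes B1=F, B3=T, B4=F, B5=E, B6=T, B6=F
union over the pool: B1=T, B1=F, B2=F, B3=T, B4=T, B4=F, B5=S, B5=E, B6=T, B6=F
uncovered (2 of 12): B2=T, B3=F
Answer: B2=T, B3=F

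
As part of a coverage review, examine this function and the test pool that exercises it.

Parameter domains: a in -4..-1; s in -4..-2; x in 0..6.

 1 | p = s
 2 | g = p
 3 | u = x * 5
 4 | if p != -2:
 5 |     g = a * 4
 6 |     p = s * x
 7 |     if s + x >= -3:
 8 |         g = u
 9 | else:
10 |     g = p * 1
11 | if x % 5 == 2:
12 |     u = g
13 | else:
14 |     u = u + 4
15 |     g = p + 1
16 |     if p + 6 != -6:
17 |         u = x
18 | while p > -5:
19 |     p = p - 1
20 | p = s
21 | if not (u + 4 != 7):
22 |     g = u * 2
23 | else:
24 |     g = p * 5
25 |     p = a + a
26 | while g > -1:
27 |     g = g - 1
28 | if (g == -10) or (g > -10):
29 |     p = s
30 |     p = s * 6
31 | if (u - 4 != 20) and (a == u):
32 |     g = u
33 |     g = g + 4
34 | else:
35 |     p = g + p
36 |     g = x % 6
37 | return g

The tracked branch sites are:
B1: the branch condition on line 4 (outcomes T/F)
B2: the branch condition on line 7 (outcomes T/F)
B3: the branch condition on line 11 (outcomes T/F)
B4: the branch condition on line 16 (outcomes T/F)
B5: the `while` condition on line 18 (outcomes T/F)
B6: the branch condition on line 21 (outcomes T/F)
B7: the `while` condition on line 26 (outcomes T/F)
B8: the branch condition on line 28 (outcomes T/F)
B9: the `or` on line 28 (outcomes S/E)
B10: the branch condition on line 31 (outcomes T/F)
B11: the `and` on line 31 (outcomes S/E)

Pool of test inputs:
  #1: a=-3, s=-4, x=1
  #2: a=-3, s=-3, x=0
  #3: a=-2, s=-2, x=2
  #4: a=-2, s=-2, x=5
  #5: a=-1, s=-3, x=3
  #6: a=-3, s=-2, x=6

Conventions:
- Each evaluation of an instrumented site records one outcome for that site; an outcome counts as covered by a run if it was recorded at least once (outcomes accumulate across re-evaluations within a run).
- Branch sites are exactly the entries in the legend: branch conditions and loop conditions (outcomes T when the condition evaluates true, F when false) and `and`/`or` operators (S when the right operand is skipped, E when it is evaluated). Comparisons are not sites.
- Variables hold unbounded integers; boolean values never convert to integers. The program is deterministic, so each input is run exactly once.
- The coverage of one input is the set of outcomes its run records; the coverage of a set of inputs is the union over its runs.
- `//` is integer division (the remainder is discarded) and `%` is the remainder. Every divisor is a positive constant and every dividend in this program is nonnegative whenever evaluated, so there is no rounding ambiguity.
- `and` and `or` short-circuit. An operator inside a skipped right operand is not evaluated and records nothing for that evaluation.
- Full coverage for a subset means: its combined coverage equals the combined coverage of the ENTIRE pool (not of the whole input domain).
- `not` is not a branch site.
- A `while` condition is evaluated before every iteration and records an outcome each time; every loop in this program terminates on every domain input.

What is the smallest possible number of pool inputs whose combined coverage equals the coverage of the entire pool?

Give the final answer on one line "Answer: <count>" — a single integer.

run #1 (a=-3, s=-4, x=1) runs B1->T, B2->T, B3->F, B4->T, B5->T, B5->F, B6->F, B7->F, B9->E, B8->F, B11->E, B10->F; records B1=T, B2=T, B3=F, B4=T, B5=T, B5=F, B6=F, B7=F, B8=F, B9=E, B10=F, B11=E
run #2 (a=-3, s=-3, x=0) runs B1->T, B2->T, B3->F, B4->T, B5->T, B5->T, B5->T, B5->T, B5->T, B5->F, B6->F, B7->F, B9->E, B8->F, ...; records B1=T, B2=T, B3=F, B4=T, B5=T, B5=F, B6=F, B7=F, B8=F, B9=E, B10=F, B11=E
run #3 (a=-2, s=-2, x=2) runs B1->F, B3->T, B5->T, B5->T, B5->T, B5->F, B6->F, B7->F, B9->S, B8->T, B11->E, B10->T; records B1=F, B3=T, B5=T, B5=F, B6=F, B7=F, B8=T, B9=S, B10=T, B11=E
run #4 (a=-2, s=-2, x=5) runs B1->F, B3->F, B4->T, B5->T, B5->T, B5->T, B5->F, B6->F, B7->F, B9->S, B8->T, B11->E, B10->F; records B1=F, B3=F, B4=T, B5=T, B5=F, B6=F, B7=F, B8=T, B9=S, B10=F, B11=E
run #5 (a=-1, s=-3, x=3) runs B1->T, B2->T, B3->F, B4->T, B5->F, B6->T, B7->T, B7->T, B7->T, B7->T, B7->T, B7->T, B7->T, B7->F, ...; records B1=T, B2=T, B3=F, B4=T, B5=F, B6=T, B7=T, B7=F, B8=T, B9=E, B10=F, B11=E
run #6 (a=-3, s=-2, x=6) runs B1->F, B3->F, B4->T, B5->T, B5->T, B5->T, B5->F, B6->F, B7->F, B9->S, B8->T, B11->E, B10->F; records B1=F, B3=F, B4=T, B5=T, B5=F, B6=F, B7=F, B8=T, B9=S, B10=F, B11=E
pool-wide coverage (19 outcomes): B1=T, B1=F, B2=T, B3=T, B3=F, B4=T, B5=T, B5=F, B6=T, B6=F, B7=T, B7=F, B8=T, B8=F, B9=S, B9=E, B10=T, B10=F, B11=E
every size-1 subset falls short of the 19 outcomes (best: 12/19)
every size-2 subset falls short of the 19 outcomes (best: 18/19)
at size 3, {1, 3, 5} reaches all 19 outcomes; every lexicographically earlier size-3 subset fails

Answer: 3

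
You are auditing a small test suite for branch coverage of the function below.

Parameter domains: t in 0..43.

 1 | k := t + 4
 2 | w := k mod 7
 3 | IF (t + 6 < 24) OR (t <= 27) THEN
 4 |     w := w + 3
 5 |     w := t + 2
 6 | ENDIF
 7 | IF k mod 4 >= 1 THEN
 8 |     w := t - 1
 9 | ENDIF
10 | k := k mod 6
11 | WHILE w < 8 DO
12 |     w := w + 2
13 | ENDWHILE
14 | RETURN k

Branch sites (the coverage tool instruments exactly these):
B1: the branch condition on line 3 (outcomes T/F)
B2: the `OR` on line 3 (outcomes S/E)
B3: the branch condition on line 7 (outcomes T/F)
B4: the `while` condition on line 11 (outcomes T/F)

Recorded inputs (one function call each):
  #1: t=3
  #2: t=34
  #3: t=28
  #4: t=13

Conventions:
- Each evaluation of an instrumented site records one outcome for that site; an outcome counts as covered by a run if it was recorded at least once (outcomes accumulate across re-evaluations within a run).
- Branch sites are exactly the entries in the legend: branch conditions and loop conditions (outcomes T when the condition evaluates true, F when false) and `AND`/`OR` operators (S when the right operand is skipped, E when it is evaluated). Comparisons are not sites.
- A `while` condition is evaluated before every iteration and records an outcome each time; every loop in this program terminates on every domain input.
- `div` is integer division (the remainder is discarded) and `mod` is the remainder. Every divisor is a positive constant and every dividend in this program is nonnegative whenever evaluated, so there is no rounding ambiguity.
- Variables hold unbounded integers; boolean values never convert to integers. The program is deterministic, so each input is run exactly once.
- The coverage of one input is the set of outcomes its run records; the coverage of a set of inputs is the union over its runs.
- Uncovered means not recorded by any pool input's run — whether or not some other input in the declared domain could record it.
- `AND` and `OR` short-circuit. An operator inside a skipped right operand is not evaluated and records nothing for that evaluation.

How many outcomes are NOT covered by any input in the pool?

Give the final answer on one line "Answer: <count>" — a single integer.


input #1, t=3: events B2->S, B1->T, B3->T, B4->T, B4->T, B4->T, B4->F; outcomes B1=T, B2=S, B3=T, B4=T, B4=F
input #2, t=34: events B2->E, B1->F, B3->T, B4->F; outcomes B1=F, B2=E, B3=T, B4=F
input #3, t=28: events B2->E, B1->F, B3->F, B4->T, B4->T, B4->F; outcomes B1=F, B2=E, B3=F, B4=T, B4=F
input #4, t=13: events B2->S, B1->T, B3->T, B4->F; outcomes B1=T, B2=S, B3=T, B4=F
union over the pool: B1=T, B1=F, B2=S, B2=E, B3=T, B3=F, B4=T, B4=F
uncovered (0 of 8): none
Answer: 0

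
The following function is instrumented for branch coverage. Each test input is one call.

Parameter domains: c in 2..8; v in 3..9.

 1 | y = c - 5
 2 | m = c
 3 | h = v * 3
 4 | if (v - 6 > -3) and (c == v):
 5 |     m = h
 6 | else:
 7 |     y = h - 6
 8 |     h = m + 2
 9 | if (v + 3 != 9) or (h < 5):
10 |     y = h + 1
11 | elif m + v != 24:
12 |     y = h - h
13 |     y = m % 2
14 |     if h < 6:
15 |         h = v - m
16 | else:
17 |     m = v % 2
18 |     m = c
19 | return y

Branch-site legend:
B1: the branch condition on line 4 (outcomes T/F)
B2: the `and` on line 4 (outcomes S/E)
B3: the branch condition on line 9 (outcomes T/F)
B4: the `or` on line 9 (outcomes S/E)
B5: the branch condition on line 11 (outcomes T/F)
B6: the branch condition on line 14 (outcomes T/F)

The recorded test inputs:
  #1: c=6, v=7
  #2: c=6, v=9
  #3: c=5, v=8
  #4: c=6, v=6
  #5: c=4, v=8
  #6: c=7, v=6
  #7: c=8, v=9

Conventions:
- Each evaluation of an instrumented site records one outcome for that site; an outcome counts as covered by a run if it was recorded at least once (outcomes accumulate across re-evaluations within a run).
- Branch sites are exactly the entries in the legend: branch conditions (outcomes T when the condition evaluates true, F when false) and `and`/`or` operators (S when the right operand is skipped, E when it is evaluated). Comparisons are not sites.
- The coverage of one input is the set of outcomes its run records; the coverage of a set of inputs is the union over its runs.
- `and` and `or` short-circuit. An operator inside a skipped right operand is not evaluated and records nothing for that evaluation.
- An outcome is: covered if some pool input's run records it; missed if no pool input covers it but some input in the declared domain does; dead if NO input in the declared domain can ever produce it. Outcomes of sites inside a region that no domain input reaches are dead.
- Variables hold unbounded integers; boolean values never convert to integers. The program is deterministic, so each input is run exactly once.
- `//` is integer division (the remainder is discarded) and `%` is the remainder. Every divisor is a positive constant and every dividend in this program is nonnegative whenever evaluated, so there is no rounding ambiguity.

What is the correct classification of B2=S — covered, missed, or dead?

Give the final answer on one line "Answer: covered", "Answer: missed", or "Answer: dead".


no pool input records B2=S
but domain input (c=2, v=3) does record it -> reachable, so missed
Answer: missed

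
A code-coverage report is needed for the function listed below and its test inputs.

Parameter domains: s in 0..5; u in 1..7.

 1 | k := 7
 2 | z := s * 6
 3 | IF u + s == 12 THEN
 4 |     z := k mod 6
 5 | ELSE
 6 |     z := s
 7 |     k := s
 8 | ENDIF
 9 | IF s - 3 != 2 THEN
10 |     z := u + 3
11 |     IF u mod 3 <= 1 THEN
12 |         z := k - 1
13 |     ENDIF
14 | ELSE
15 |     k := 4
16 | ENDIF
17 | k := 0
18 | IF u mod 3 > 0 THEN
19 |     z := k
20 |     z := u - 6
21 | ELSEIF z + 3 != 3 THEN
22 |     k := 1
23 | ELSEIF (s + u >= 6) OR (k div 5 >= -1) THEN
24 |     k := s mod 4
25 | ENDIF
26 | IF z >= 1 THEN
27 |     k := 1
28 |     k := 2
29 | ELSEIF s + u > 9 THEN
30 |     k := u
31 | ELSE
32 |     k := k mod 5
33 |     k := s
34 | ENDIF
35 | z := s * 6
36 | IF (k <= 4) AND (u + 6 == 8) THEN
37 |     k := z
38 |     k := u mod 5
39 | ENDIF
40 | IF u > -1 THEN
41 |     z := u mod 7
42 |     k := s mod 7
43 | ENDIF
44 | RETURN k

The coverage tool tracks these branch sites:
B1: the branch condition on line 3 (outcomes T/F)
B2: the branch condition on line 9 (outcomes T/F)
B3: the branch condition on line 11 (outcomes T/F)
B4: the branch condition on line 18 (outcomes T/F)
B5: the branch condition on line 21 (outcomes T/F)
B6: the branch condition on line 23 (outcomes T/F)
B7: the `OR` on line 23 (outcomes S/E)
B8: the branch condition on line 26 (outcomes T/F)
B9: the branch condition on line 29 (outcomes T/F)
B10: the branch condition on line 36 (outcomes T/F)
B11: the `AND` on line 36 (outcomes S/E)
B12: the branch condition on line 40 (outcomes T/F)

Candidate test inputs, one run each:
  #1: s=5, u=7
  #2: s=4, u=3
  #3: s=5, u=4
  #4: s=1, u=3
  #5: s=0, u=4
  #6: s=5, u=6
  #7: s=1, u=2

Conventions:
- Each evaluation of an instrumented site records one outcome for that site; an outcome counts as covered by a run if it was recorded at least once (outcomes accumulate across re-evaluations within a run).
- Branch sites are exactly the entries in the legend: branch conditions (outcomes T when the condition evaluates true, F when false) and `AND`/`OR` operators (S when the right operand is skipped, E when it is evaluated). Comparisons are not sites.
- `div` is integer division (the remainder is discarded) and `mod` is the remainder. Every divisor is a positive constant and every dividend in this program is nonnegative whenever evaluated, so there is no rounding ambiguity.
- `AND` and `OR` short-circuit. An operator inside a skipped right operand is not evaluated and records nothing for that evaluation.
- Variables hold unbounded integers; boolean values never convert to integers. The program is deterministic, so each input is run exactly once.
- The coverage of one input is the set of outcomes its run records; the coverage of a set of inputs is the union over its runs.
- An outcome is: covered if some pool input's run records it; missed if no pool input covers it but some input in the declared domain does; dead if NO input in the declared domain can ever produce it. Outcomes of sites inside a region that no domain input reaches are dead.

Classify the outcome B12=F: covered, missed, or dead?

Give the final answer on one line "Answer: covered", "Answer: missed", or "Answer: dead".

no pool input records B12=F
checking all 42 inputs in the declared domain: B12=F is never recorded -> dead

Answer: dead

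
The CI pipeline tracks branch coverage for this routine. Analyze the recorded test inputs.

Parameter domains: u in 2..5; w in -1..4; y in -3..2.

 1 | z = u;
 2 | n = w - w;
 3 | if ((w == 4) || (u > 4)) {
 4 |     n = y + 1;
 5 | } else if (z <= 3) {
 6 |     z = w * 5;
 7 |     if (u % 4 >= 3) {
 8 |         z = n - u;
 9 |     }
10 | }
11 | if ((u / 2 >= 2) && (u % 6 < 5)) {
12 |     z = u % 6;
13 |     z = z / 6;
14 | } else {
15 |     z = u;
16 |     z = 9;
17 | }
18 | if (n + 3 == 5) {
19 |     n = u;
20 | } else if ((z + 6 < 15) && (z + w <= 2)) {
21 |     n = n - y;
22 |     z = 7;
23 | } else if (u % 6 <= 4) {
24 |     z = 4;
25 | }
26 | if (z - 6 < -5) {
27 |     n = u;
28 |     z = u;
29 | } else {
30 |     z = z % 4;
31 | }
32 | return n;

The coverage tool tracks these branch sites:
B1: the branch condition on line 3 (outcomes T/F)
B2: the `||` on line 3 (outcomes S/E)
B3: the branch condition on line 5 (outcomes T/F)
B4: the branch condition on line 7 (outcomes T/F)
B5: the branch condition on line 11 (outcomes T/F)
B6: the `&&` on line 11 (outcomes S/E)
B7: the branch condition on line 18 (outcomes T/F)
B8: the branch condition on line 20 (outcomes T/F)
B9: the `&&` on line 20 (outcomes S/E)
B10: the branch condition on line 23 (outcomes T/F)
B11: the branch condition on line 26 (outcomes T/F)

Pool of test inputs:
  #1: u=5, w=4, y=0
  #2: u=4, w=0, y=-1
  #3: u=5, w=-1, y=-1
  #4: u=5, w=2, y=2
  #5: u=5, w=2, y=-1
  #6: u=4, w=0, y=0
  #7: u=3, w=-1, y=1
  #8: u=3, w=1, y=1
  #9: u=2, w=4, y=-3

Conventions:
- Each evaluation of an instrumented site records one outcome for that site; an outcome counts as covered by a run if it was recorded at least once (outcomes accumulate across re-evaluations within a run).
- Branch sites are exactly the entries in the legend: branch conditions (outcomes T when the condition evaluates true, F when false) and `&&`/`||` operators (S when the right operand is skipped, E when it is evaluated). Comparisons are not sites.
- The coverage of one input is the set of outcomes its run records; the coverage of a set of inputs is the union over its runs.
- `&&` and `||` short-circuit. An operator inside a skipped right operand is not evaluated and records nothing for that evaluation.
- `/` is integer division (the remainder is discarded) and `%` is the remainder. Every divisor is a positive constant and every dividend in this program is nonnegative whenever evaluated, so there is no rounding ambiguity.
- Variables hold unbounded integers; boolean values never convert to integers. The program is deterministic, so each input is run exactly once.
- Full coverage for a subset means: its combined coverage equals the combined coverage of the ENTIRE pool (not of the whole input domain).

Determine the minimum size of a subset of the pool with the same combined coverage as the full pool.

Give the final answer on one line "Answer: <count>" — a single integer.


#1 (u=5, w=4, y=0) -> B2->S, B1->T, B6->E, B5->F, B7->F, B9->S, B8->F, B10->F, B11->F; covered: B1=T, B2=S, B5=F, B6=E, B7=F, B8=F, B9=S, B10=F, B11=F
#2 (u=4, w=0, y=-1) -> B2->E, B1->F, B3->F, B6->E, B5->T, B7->F, B9->E, B8->T, B11->F; covered: B1=F, B2=E, B3=F, B5=T, B6=E, B7=F, B8=T, B9=E, B11=F
#3 (u=5, w=-1, y=-1) -> B2->E, B1->T, B6->E, B5->F, B7->F, B9->S, B8->F, B10->F, B11->F; covered: B1=T, B2=E, B5=F, B6=E, B7=F, B8=F, B9=S, B10=F, B11=F
#4 (u=5, w=2, y=2) -> B2->E, B1->T, B6->E, B5->F, B7->F, B9->S, B8->F, B10->F, B11->F; covered: B1=T, B2=E, B5=F, B6=E, B7=F, B8=F, B9=S, B10=F, B11=F
#5 (u=5, w=2, y=-1) -> B2->E, B1->T, B6->E, B5->F, B7->F, B9->S, B8->F, B10->F, B11->F; covered: B1=T, B2=E, B5=F, B6=E, B7=F, B8=F, B9=S, B10=F, B11=F
#6 (u=4, w=0, y=0) -> B2->E, B1->F, B3->F, B6->E, B5->T, B7->F, B9->E, B8->T, B11->F; covered: B1=F, B2=E, B3=F, B5=T, B6=E, B7=F, B8=T, B9=E, B11=F
#7 (u=3, w=-1, y=1) -> B2->E, B1->F, B3->T, B4->T, B6->S, B5->F, B7->F, B9->S, B8->F, B10->T, B11->F; covered: B1=F, B2=E, B3=T, B4=T, B5=F, B6=S, B7=F, B8=F, B9=S, B10=T, B11=F
#8 (u=3, w=1, y=1) -> B2->E, B1->F, B3->T, B4->T, B6->S, B5->F, B7->F, B9->S, B8->F, B10->T, B11->F; covered: B1=F, B2=E, B3=T, B4=T, B5=F, B6=S, B7=F, B8=F, B9=S, B10=T, B11=F
#9 (u=2, w=4, y=-3) -> B2->S, B1->T, B6->S, B5->F, B7->F, B9->S, B8->F, B10->T, B11->F; covered: B1=T, B2=S, B5=F, B6=S, B7=F, B8=F, B9=S, B10=T, B11=F
together the pool reaches 19 outcomes: B1=T, B1=F, B2=S, B2=E, B3=T, B3=F, B4=T, B5=T, B5=F, B6=S, B6=E, B7=F, B8=T, B8=F, B9=S, B9=E, B10=T, B10=F, B11=F
checked all size-1 subsets: none covers 19 outcomes (max 11/19)
checked all size-2 subsets: none covers 19 outcomes (max 16/19)
the canonical winner is {1, 2, 7}: size 3, full 19-outcome coverage, earliest index list among size-3 covers
Answer: 3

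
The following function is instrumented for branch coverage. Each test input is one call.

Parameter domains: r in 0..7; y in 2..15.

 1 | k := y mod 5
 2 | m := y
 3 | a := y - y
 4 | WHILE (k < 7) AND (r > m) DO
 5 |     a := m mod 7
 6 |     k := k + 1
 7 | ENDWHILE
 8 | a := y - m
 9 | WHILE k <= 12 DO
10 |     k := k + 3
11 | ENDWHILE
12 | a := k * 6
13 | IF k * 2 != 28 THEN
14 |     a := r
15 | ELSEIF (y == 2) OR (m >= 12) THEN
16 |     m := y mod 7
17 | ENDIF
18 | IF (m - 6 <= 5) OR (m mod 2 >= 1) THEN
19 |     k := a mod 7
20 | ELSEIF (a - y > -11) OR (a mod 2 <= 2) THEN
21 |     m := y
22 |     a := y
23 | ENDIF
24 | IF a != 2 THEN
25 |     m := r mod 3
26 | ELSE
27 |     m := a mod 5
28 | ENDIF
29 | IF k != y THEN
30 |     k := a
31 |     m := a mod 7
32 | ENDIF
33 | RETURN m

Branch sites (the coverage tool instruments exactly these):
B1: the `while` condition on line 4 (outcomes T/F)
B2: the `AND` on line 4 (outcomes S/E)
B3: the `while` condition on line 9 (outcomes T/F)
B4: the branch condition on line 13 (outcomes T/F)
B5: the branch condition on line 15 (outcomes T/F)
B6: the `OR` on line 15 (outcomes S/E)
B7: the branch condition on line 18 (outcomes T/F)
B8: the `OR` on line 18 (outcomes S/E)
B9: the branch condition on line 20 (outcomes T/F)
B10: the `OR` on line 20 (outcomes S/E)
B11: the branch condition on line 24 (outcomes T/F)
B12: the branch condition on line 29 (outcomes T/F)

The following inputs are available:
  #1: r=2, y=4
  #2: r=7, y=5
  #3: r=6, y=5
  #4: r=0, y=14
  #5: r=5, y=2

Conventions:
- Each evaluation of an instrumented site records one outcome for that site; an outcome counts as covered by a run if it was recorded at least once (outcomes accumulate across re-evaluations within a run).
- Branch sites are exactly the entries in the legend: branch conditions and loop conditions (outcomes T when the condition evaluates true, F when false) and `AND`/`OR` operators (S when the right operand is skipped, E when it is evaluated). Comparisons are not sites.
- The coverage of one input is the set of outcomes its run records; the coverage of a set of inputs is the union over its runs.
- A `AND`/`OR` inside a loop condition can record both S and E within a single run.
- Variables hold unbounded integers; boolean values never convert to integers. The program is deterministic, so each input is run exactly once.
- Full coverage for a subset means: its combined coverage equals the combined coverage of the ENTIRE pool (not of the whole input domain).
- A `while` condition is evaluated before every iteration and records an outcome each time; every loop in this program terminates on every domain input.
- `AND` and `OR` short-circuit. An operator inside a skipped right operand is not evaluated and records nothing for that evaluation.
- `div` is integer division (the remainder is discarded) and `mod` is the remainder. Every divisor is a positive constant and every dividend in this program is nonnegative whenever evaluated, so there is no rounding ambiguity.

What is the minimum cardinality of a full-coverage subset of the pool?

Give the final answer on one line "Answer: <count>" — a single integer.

test 1 (r=2, y=4) hits B1=F, B2=E, B3=T, B3=F, B4=T, B7=T, B8=S, B11=F, B12=T
test 2 (r=7, y=5) hits B1=T, B1=F, B2=S, B2=E, B3=T, B3=F, B4=T, B7=T, B8=S, B11=T, B12=T
test 3 (r=6, y=5) hits B1=T, B1=F, B2=S, B2=E, B3=T, B3=F, B4=T, B7=T, B8=S, B11=T, B12=T
test 4 (r=0, y=14) hits B1=F, B2=E, B3=T, B3=F, B4=T, B7=F, B8=E, B9=T, B10=E, B11=T, B12=T
test 5 (r=5, y=2) hits B1=T, B1=F, B2=S, B2=E, B3=T, B3=F, B4=T, B7=T, B8=S, B11=T, B12=T
pool-wide coverage (16 outcomes): B1=T, B1=F, B2=S, B2=E, B3=T, B3=F, B4=T, B7=T, B7=F, B8=S, B8=E, B9=T, B10=E, B11=T, B11=F, B12=T
every size-1 subset falls short of the 16 outcomes (best: 11/16)
every size-2 subset falls short of the 16 outcomes (best: 15/16)
at size 3, {1, 2, 4} reaches all 16 outcomes; every lexicographically earlier size-3 subset fails

Answer: 3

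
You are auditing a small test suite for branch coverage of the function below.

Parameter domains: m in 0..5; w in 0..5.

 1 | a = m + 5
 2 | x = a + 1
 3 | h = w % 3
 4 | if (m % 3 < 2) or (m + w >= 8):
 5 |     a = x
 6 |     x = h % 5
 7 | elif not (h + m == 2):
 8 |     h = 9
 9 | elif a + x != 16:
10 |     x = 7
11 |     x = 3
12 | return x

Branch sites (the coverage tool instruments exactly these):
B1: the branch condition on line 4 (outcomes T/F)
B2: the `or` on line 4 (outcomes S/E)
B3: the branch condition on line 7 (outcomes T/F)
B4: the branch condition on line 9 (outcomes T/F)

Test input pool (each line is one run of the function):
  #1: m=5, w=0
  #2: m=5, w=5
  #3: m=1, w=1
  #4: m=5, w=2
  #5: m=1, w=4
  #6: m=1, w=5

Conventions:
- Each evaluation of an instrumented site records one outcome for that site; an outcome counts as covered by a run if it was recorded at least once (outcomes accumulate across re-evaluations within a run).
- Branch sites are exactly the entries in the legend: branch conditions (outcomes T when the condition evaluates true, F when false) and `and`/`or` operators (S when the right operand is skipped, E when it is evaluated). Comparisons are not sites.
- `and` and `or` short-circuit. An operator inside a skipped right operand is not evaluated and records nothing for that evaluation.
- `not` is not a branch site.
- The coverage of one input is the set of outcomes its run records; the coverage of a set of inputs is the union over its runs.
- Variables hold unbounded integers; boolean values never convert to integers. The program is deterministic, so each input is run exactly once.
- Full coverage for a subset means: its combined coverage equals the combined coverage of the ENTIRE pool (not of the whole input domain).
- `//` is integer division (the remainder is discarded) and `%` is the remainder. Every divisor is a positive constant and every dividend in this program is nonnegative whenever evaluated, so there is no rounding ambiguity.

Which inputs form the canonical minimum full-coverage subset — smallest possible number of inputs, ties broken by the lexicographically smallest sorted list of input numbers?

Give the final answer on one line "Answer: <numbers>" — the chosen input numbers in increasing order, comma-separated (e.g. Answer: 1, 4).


run #1 (m=5, w=0) runs B2->E, B1->F, B3->T; records B1=F, B2=E, B3=T
run #2 (m=5, w=5) runs B2->E, B1->T; records B1=T, B2=E
run #3 (m=1, w=1) runs B2->S, B1->T; records B1=T, B2=S
run #4 (m=5, w=2) runs B2->E, B1->F, B3->T; records B1=F, B2=E, B3=T
run #5 (m=1, w=4) runs B2->S, B1->T; records B1=T, B2=S
run #6 (m=1, w=5) runs B2->S, B1->T; records B1=T, B2=S
the full pool covers 5 outcomes: B1=T, B1=F, B2=S, B2=E, B3=T
size 1 is not enough: best union over all size-1 subsets is 3/5
size 2: inputs {1, 3} cover all 5 outcomes, and no lexicographically smaller subset of this size does
Answer: 1, 3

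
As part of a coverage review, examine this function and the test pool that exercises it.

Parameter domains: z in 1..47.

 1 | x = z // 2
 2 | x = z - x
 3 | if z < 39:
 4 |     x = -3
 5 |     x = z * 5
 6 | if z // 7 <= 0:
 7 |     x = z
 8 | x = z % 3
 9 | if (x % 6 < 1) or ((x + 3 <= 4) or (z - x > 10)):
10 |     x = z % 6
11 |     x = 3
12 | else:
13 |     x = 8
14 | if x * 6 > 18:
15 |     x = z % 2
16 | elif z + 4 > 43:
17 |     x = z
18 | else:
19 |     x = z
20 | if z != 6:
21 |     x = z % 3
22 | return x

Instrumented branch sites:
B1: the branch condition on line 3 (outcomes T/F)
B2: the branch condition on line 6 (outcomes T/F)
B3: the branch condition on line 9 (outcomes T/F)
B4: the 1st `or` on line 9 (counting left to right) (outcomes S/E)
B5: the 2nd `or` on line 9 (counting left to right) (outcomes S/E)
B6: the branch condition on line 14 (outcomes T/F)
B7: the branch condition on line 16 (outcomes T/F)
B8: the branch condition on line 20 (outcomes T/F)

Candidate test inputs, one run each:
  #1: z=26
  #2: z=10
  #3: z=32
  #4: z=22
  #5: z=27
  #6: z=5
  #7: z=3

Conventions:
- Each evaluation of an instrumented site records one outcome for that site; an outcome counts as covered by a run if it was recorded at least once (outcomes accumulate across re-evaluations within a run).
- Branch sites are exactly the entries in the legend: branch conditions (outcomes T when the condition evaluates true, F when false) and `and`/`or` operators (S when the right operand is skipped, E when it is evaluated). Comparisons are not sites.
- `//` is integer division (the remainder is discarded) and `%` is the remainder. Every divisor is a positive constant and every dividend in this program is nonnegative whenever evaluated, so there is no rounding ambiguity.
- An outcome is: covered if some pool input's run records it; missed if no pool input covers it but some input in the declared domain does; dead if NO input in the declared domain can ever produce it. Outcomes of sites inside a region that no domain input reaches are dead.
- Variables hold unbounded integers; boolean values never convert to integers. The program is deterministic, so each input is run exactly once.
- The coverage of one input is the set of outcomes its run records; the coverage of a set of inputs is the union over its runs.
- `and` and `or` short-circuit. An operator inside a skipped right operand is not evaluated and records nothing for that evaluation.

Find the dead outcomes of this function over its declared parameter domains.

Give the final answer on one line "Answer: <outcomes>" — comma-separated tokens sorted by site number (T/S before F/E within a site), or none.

exhaustive pass over the 47-input domain:
  reachable outcomes have witnesses, e.g. B1=T (e.g. z=1), B1=F (e.g. z=39), B2=T (e.g. z=1), B2=F (e.g. z=7)

Answer: none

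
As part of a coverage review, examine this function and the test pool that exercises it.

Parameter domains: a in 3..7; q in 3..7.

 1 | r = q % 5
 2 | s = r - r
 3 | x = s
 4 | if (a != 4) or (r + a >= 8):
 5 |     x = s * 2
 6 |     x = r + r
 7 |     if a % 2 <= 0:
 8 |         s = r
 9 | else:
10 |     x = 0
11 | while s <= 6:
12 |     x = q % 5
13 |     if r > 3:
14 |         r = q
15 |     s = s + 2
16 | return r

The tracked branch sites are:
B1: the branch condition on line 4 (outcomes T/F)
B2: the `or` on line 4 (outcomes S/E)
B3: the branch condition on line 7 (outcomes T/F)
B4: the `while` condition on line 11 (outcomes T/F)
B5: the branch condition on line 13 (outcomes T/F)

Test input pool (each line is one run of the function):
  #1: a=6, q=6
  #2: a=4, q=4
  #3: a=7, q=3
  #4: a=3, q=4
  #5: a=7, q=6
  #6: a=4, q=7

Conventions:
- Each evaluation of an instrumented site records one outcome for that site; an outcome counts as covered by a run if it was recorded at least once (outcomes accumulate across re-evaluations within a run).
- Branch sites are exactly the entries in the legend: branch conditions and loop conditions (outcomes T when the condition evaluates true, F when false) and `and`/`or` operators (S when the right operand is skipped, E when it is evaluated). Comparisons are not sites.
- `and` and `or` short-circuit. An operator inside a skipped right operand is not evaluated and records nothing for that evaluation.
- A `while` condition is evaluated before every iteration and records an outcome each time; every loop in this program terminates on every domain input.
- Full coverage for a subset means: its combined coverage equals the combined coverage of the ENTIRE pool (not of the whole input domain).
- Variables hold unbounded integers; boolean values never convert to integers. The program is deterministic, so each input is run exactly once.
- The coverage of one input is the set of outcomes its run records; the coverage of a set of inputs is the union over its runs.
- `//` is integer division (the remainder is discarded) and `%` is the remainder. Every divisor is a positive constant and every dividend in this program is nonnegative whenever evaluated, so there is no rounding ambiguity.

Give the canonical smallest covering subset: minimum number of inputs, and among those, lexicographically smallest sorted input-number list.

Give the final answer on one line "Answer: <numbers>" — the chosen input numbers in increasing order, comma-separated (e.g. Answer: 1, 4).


test 1 (a=6, q=6) fires B2->S, B1->T, B3->T, B4->T, B5->F, B4->T, B5->F, B4->T, B5->F, B4->F; hits B1=T, B2=S, B3=T, B4=T, B4=F, B5=F
test 2 (a=4, q=4) fires B2->E, B1->T, B3->T, B4->T, B5->T, B4->T, B5->T, B4->F; hits B1=T, B2=E, B3=T, B4=T, B4=F, B5=T
test 3 (a=7, q=3) fires B2->S, B1->T, B3->F, B4->T, B5->F, B4->T, B5->F, B4->T, B5->F, B4->T, B5->F, B4->F; hits B1=T, B2=S, B3=F, B4=T, B4=F, B5=F
test 4 (a=3, q=4) fires B2->S, B1->T, B3->F, B4->T, B5->T, B4->T, B5->T, B4->T, B5->T, B4->T, B5->T, B4->F; hits B1=T, B2=S, B3=F, B4=T, B4=F, B5=T
test 5 (a=7, q=6) fires B2->S, B1->T, B3->F, B4->T, B5->F, B4->T, B5->F, B4->T, B5->F, B4->T, B5->F, B4->F; hits B1=T, B2=S, B3=F, B4=T, B4=F, B5=F
test 6 (a=4, q=7) fires B2->E, B1->F, B4->T, B5->F, B4->T, B5->F, B4->T, B5->F, B4->T, B5->F, B4->F; hits B1=F, B2=E, B4=T, B4=F, B5=F
together the pool reaches 10 outcomes: B1=T, B1=F, B2=S, B2=E, B3=T, B3=F, B4=T, B4=F, B5=T, B5=F
no size-1 subset reaches all 10 outcomes (best union: 6/10)
no size-2 subset reaches all 10 outcomes (best union: 9/10)
size 3: inputs {1, 4, 6} cover all 10 outcomes, and no lexicographically smaller subset of this size does
Answer: 1, 4, 6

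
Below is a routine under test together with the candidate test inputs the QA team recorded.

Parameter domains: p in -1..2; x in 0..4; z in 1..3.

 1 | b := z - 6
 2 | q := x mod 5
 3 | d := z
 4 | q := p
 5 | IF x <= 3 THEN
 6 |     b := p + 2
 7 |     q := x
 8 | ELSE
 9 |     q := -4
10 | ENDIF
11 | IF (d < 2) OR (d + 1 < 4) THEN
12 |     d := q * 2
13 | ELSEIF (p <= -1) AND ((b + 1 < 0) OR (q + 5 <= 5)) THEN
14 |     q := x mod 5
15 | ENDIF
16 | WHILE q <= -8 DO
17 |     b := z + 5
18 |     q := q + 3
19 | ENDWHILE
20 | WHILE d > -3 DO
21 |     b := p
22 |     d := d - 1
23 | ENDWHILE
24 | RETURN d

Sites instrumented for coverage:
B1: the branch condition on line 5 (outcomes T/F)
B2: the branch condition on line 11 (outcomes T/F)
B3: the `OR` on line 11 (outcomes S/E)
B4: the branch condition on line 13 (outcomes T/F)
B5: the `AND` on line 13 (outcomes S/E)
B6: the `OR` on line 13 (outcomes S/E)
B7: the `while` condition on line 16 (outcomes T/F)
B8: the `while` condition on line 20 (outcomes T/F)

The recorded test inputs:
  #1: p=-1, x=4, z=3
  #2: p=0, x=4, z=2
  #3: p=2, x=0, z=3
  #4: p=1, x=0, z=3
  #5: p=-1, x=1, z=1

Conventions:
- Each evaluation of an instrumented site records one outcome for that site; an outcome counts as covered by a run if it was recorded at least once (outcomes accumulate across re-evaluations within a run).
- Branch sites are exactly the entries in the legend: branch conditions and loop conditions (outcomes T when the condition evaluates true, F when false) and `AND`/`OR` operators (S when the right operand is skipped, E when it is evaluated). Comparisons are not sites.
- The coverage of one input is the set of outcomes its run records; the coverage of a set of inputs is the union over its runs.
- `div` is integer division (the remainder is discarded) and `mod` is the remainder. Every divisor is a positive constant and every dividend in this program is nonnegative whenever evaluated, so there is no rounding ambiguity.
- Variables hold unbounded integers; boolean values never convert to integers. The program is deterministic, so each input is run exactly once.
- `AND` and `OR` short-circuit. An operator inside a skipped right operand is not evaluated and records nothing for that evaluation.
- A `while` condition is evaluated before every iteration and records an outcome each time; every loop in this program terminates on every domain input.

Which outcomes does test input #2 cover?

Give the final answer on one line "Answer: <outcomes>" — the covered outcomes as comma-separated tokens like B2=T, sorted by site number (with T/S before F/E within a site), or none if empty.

Simulating input #2 (p=0, x=4, z=2) step by step:
  B1->F, B3->E, B2->T, B7->F, B8->F
distinct outcomes covered: B1=F, B2=T, B3=E, B7=F, B8=F

Answer: B1=F, B2=T, B3=E, B7=F, B8=F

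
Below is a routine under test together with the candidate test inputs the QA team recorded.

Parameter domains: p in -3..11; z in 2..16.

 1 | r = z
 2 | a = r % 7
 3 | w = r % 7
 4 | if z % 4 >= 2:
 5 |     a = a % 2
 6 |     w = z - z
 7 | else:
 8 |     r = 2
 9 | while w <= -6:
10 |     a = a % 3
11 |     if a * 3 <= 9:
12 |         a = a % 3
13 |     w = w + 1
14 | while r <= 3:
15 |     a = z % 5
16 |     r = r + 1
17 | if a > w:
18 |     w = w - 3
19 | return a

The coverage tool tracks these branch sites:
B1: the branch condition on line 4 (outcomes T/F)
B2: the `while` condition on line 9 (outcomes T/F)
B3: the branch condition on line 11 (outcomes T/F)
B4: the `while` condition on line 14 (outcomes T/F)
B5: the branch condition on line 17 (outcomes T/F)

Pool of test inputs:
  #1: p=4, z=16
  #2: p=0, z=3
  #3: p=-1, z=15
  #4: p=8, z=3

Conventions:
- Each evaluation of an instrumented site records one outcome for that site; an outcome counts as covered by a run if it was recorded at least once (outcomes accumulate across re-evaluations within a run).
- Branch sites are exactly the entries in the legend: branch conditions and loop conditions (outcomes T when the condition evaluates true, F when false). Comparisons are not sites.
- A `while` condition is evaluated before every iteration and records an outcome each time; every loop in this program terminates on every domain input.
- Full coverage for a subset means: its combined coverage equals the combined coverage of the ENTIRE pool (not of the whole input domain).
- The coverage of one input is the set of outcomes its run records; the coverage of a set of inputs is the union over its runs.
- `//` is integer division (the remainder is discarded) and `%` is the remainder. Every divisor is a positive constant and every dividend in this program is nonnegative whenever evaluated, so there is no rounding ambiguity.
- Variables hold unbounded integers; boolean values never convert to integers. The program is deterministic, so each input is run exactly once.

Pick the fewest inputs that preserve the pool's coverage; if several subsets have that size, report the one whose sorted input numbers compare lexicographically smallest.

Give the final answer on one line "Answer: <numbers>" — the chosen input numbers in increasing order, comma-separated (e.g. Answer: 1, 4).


run #1 (p=4, z=16) runs B1->F, B2->F, B4->T, B4->T, B4->F, B5->F; records B1=F, B2=F, B4=T, B4=F, B5=F
run #2 (p=0, z=3) runs B1->T, B2->F, B4->T, B4->F, B5->T; records B1=T, B2=F, B4=T, B4=F, B5=T
run #3 (p=-1, z=15) runs B1->T, B2->F, B4->F, B5->T; records B1=T, B2=F, B4=F, B5=T
run #4 (p=8, z=3) runs B1->T, B2->F, B4->T, B4->F, B5->T; records B1=T, B2=F, B4=T, B4=F, B5=T
pool-wide coverage (7 outcomes): B1=T, B1=F, B2=F, B4=T, B4=F, B5=T, B5=F
size 1 is not enough: best union over all size-1 subsets is 5/7
inputs {1, 2} (size 2) cover everything; no size-2 subset with a lexicographically smaller index list covers all 7
Answer: 1, 2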